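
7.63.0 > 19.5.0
False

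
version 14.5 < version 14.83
True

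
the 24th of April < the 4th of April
False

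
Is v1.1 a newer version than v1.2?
No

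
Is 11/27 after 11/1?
Yes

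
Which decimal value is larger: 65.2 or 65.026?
65.2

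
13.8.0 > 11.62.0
True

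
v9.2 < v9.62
True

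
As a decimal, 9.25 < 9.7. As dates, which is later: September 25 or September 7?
September 25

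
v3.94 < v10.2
True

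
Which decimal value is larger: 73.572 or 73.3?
73.572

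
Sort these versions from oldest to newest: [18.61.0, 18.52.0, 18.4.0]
[18.4.0, 18.52.0, 18.61.0]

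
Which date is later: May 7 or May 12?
May 12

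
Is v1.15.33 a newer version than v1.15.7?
Yes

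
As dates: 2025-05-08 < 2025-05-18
True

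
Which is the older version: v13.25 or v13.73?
v13.25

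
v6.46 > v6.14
True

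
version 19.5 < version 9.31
False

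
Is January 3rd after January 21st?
No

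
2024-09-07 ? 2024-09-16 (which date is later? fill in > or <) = <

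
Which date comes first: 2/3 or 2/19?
2/3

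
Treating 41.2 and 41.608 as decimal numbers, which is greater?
41.608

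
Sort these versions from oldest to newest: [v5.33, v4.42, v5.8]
[v4.42, v5.8, v5.33]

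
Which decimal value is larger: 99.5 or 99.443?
99.5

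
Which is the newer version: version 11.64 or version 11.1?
version 11.64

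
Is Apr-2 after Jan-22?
Yes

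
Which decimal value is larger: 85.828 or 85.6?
85.828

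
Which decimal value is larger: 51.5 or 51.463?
51.5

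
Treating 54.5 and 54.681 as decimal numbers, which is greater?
54.681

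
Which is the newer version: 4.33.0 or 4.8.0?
4.33.0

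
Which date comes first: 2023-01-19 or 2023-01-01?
2023-01-01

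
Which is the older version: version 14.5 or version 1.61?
version 1.61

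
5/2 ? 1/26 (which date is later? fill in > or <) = >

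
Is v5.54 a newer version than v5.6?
Yes. Version numbers are compared segment by segment as integers, not as decimals: minor version 54 > 6, so v5.54 > v5.6 (even though the decimal 5.54 < 5.6).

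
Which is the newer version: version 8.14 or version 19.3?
version 19.3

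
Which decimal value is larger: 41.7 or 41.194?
41.7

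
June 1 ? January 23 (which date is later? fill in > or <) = >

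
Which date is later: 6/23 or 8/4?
8/4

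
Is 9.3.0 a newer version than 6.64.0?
Yes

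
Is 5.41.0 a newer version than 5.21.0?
Yes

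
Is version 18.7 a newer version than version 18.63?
No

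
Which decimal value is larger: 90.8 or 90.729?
90.8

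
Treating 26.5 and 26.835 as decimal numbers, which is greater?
26.835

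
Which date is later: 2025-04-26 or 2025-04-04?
2025-04-26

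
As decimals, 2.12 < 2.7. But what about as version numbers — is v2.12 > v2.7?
True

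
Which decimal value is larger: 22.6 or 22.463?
22.6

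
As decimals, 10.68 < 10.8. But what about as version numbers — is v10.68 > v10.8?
True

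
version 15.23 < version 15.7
False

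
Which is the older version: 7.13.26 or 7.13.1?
7.13.1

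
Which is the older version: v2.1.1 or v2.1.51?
v2.1.1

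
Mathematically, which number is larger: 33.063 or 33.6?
33.6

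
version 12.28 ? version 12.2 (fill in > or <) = >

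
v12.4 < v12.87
True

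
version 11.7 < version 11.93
True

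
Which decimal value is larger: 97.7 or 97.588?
97.7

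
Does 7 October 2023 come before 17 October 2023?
Yes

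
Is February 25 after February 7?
Yes. Day 25 comes after day 7 in February — this is a date comparison, not a decimal one (the decimal 2.25 would be smaller than 2.7).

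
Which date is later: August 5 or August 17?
August 17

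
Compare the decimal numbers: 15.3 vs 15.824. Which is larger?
15.824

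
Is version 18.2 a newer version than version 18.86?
No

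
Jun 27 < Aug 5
True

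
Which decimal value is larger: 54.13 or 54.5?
54.5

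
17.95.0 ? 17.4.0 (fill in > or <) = >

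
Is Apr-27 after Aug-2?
No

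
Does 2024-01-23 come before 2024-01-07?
No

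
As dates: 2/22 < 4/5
True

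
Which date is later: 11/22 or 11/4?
11/22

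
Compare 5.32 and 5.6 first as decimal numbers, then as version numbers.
As decimals: 5.32 < 5.6. As versions: v5.32 > v5.6 (minor version 32 > 6).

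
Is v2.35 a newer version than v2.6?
Yes. Version numbers are compared segment by segment as integers, not as decimals: minor version 35 > 6, so v2.35 > v2.6 (even though the decimal 2.35 < 2.6).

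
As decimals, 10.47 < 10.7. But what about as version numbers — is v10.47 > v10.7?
True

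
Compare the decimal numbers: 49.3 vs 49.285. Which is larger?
49.3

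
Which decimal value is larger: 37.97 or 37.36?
37.97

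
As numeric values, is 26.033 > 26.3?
False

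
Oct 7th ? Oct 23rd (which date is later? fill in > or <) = <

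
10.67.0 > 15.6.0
False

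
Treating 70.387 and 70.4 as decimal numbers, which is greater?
70.4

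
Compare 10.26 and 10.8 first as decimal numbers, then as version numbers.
As decimals: 10.26 < 10.8. As versions: v10.26 > v10.8 (minor version 26 > 8).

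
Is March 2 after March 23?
No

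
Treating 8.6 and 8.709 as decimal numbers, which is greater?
8.709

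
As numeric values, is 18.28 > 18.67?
False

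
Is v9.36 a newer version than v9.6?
Yes. Version numbers are compared segment by segment as integers, not as decimals: minor version 36 > 6, so v9.36 > v9.6 (even though the decimal 9.36 < 9.6).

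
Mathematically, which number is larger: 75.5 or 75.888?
75.888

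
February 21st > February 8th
True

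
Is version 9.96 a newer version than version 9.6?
Yes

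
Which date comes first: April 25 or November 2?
April 25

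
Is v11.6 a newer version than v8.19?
Yes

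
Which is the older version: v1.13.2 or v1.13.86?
v1.13.2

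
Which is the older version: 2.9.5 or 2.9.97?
2.9.5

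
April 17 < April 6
False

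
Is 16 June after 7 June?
Yes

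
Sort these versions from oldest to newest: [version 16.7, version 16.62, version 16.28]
[version 16.7, version 16.28, version 16.62]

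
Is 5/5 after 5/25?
No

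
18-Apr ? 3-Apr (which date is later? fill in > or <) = >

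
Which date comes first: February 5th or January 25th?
January 25th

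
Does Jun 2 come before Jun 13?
Yes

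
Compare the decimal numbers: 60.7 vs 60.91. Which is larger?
60.91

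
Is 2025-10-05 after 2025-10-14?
No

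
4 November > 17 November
False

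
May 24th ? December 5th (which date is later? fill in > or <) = <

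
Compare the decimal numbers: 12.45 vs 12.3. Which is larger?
12.45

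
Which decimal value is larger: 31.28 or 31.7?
31.7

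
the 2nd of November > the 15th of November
False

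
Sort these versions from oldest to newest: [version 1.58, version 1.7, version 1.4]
[version 1.4, version 1.7, version 1.58]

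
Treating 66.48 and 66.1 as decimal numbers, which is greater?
66.48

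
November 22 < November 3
False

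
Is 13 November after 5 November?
Yes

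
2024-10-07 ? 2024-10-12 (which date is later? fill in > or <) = <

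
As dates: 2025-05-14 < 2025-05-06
False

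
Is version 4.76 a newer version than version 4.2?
Yes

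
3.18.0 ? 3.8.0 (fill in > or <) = >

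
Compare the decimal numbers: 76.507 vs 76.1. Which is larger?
76.507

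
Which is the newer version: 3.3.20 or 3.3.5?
3.3.20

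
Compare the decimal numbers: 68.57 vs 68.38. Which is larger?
68.57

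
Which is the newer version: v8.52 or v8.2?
v8.52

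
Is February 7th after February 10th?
No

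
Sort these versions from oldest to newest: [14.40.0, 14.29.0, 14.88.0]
[14.29.0, 14.40.0, 14.88.0]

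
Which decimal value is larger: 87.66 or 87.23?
87.66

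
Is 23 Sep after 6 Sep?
Yes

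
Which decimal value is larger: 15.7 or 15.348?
15.7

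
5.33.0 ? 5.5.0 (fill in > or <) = >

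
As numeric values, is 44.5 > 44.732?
False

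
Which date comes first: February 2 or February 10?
February 2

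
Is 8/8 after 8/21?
No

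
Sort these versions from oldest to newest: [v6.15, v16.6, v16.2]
[v6.15, v16.2, v16.6]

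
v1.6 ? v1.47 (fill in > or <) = <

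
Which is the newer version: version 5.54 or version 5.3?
version 5.54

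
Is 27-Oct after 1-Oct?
Yes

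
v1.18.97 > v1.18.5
True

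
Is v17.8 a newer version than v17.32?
No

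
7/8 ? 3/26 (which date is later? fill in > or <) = >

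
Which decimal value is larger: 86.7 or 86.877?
86.877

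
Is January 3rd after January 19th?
No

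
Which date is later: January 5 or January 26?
January 26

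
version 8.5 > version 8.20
False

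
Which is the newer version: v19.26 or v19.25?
v19.26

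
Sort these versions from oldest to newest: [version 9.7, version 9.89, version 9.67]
[version 9.7, version 9.67, version 9.89]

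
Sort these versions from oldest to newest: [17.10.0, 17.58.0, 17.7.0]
[17.7.0, 17.10.0, 17.58.0]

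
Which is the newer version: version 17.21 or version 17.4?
version 17.21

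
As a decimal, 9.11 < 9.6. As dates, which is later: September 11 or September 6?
September 11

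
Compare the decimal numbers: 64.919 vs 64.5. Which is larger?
64.919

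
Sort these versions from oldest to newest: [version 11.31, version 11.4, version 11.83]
[version 11.4, version 11.31, version 11.83]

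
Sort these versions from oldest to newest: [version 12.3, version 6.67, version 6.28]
[version 6.28, version 6.67, version 12.3]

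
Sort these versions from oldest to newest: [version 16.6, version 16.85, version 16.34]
[version 16.6, version 16.34, version 16.85]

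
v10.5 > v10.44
False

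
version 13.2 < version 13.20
True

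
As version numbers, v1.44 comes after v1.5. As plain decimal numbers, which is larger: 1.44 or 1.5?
1.5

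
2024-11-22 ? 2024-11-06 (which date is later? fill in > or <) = >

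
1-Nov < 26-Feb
False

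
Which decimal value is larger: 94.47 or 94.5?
94.5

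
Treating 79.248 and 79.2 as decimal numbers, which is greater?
79.248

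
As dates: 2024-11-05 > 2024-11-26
False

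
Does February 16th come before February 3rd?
No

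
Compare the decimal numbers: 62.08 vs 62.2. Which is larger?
62.2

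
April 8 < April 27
True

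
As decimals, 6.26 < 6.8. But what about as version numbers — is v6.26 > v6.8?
True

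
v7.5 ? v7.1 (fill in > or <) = >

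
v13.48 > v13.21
True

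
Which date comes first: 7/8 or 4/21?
4/21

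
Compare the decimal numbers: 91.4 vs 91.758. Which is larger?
91.758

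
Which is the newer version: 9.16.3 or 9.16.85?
9.16.85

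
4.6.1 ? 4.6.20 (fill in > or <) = <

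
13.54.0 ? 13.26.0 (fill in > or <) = >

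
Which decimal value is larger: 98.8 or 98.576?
98.8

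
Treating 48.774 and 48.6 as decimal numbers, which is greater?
48.774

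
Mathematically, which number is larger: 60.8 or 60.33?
60.8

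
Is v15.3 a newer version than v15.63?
No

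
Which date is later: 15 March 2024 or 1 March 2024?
15 March 2024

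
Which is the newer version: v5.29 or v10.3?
v10.3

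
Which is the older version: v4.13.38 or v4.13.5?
v4.13.5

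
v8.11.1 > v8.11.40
False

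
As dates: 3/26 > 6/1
False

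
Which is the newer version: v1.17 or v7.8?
v7.8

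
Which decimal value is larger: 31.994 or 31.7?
31.994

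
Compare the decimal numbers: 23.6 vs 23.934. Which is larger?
23.934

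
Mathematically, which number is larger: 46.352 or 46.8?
46.8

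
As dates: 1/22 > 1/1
True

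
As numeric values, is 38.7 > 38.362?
True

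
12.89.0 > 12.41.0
True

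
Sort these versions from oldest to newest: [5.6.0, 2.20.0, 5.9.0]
[2.20.0, 5.6.0, 5.9.0]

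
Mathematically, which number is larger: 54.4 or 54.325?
54.4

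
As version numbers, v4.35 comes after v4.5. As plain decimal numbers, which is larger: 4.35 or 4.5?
4.5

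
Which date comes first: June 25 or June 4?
June 4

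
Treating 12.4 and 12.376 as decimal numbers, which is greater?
12.4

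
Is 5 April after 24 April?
No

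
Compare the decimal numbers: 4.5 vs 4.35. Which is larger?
4.5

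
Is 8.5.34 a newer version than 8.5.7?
Yes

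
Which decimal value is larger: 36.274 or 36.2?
36.274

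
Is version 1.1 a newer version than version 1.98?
No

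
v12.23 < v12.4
False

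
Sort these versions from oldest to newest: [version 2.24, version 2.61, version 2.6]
[version 2.6, version 2.24, version 2.61]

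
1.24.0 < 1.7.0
False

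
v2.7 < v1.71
False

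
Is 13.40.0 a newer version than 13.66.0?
No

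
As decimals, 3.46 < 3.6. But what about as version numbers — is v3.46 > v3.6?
True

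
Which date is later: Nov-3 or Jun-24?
Nov-3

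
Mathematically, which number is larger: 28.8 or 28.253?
28.8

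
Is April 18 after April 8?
Yes. Day 18 comes after day 8 in April — this is a date comparison, not a decimal one (the decimal 4.18 would be smaller than 4.8).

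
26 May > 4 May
True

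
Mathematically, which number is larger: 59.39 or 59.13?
59.39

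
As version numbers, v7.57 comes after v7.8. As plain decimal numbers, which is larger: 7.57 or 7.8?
7.8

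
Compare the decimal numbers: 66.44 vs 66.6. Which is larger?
66.6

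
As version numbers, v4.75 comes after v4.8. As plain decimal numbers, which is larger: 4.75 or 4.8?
4.8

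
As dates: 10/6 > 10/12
False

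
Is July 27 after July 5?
Yes. Day 27 comes after day 5 in July — this is a date comparison, not a decimal one (the decimal 7.27 would be smaller than 7.5).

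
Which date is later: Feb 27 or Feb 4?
Feb 27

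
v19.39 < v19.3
False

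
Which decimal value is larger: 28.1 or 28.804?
28.804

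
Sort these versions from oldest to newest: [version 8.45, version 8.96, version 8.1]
[version 8.1, version 8.45, version 8.96]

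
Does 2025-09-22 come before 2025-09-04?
No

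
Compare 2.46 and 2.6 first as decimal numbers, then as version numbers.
As decimals: 2.46 < 2.6. As versions: v2.46 > v2.6 (minor version 46 > 6).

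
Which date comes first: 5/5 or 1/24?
1/24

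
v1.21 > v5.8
False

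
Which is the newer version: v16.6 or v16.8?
v16.8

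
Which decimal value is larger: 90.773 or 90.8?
90.8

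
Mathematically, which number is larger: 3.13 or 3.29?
3.29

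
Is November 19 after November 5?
Yes. Day 19 comes after day 5 in November — this is a date comparison, not a decimal one (the decimal 11.19 would be smaller than 11.5).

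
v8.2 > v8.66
False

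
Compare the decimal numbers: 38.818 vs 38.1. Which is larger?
38.818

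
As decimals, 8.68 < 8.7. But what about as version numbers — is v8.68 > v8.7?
True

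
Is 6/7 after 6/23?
No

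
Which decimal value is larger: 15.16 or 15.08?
15.16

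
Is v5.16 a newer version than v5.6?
Yes. Version numbers are compared segment by segment as integers, not as decimals: minor version 16 > 6, so v5.16 > v5.6 (even though the decimal 5.16 < 5.6).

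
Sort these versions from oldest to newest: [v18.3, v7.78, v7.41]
[v7.41, v7.78, v18.3]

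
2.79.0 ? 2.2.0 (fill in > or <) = >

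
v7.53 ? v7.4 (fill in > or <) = >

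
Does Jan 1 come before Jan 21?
Yes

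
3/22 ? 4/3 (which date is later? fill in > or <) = <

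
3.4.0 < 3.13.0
True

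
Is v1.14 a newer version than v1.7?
Yes. Version numbers are compared segment by segment as integers, not as decimals: minor version 14 > 7, so v1.14 > v1.7 (even though the decimal 1.14 < 1.7).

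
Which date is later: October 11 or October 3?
October 11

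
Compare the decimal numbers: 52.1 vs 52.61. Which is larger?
52.61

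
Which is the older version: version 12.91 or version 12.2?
version 12.2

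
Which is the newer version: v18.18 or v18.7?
v18.18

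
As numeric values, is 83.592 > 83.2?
True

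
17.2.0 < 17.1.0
False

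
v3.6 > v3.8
False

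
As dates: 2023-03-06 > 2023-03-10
False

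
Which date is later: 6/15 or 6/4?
6/15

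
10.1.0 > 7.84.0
True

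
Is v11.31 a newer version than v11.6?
Yes. Version numbers are compared segment by segment as integers, not as decimals: minor version 31 > 6, so v11.31 > v11.6 (even though the decimal 11.31 < 11.6).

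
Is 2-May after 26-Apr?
Yes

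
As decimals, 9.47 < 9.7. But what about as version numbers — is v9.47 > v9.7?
True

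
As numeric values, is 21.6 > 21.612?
False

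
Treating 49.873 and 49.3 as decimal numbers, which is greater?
49.873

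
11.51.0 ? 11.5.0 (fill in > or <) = >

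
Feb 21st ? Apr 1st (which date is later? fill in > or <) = <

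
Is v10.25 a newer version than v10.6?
Yes. Version numbers are compared segment by segment as integers, not as decimals: minor version 25 > 6, so v10.25 > v10.6 (even though the decimal 10.25 < 10.6).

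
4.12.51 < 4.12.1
False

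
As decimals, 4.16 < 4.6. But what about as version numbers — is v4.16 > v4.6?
True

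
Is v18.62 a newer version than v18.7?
Yes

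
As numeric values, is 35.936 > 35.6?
True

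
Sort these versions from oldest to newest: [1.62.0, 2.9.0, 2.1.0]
[1.62.0, 2.1.0, 2.9.0]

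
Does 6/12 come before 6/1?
No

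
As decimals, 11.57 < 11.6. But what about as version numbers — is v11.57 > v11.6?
True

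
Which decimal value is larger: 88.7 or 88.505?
88.7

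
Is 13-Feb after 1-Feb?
Yes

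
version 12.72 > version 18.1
False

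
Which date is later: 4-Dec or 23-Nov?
4-Dec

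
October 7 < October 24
True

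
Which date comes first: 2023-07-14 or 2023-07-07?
2023-07-07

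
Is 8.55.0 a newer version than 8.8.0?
Yes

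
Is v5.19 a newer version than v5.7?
Yes. Version numbers are compared segment by segment as integers, not as decimals: minor version 19 > 7, so v5.19 > v5.7 (even though the decimal 5.19 < 5.7).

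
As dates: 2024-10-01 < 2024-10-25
True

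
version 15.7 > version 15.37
False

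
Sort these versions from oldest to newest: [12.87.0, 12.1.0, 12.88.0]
[12.1.0, 12.87.0, 12.88.0]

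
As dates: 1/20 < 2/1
True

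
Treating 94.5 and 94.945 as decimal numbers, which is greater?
94.945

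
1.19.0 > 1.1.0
True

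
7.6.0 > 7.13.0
False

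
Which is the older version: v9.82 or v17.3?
v9.82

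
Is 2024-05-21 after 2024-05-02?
Yes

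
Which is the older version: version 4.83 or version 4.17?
version 4.17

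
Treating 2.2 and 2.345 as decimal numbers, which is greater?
2.345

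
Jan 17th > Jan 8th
True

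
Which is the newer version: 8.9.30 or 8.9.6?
8.9.30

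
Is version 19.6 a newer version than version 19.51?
No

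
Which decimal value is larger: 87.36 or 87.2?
87.36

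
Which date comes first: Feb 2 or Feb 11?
Feb 2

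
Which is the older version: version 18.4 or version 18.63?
version 18.4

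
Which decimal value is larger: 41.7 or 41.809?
41.809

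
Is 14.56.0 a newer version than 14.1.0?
Yes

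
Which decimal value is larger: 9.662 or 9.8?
9.8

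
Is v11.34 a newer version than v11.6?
Yes. Version numbers are compared segment by segment as integers, not as decimals: minor version 34 > 6, so v11.34 > v11.6 (even though the decimal 11.34 < 11.6).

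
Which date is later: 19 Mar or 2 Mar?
19 Mar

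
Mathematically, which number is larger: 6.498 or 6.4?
6.498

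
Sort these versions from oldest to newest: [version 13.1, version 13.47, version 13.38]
[version 13.1, version 13.38, version 13.47]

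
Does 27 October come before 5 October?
No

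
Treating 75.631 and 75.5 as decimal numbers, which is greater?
75.631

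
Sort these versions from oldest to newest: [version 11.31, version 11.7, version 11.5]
[version 11.5, version 11.7, version 11.31]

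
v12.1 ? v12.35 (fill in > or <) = <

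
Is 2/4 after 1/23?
Yes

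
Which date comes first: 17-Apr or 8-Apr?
8-Apr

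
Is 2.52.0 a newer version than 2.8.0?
Yes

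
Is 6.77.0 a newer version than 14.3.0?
No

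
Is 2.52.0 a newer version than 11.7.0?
No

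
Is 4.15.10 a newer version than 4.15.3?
Yes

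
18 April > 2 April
True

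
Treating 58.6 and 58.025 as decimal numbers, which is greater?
58.6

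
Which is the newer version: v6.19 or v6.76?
v6.76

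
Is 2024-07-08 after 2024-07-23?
No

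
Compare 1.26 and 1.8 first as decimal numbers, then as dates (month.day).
As decimals: 1.26 < 1.8. As dates: 1/26 is later than 1/8 (day 26 > day 8).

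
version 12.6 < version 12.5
False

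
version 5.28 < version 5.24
False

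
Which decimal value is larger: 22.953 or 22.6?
22.953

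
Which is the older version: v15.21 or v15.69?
v15.21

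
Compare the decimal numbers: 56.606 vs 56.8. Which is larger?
56.8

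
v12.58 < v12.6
False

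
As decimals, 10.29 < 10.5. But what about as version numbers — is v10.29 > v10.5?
True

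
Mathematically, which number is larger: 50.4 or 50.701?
50.701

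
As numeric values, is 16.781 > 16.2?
True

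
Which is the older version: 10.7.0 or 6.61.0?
6.61.0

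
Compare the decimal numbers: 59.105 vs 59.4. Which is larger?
59.4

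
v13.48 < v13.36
False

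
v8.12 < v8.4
False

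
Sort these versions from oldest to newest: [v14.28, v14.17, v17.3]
[v14.17, v14.28, v17.3]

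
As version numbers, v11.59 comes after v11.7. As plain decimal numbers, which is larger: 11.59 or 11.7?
11.7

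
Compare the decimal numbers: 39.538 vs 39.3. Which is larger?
39.538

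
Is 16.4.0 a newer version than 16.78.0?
No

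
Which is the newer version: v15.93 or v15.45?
v15.93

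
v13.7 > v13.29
False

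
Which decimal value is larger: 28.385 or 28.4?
28.4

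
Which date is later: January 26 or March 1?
March 1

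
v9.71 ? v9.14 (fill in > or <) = >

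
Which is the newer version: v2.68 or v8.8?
v8.8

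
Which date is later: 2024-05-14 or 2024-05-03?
2024-05-14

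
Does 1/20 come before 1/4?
No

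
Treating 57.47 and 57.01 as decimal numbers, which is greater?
57.47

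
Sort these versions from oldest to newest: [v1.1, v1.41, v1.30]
[v1.1, v1.30, v1.41]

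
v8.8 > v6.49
True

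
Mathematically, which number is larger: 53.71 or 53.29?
53.71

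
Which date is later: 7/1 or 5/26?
7/1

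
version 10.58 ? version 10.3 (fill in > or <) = >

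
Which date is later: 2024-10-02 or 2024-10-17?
2024-10-17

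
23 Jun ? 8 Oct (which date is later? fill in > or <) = <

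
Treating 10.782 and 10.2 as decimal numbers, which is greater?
10.782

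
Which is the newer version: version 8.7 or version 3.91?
version 8.7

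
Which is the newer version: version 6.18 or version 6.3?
version 6.18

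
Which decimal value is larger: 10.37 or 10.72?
10.72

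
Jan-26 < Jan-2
False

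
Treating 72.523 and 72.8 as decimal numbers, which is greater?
72.8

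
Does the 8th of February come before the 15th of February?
Yes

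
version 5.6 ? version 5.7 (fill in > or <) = <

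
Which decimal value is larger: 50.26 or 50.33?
50.33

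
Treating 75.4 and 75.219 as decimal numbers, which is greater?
75.4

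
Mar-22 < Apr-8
True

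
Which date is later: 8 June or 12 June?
12 June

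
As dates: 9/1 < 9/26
True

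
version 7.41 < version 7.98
True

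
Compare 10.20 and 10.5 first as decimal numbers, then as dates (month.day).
As decimals: 10.20 < 10.5. As dates: 10/20 is later than 10/5 (day 20 > day 5).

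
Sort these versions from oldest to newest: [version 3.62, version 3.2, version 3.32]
[version 3.2, version 3.32, version 3.62]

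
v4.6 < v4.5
False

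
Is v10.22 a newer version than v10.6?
Yes. Version numbers are compared segment by segment as integers, not as decimals: minor version 22 > 6, so v10.22 > v10.6 (even though the decimal 10.22 < 10.6).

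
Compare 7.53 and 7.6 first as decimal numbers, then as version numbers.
As decimals: 7.53 < 7.6. As versions: v7.53 > v7.6 (minor version 53 > 6).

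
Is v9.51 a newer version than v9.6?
Yes. Version numbers are compared segment by segment as integers, not as decimals: minor version 51 > 6, so v9.51 > v9.6 (even though the decimal 9.51 < 9.6).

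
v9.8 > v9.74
False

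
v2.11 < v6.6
True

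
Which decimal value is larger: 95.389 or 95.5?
95.5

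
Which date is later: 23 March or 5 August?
5 August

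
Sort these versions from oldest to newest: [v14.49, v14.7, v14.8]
[v14.7, v14.8, v14.49]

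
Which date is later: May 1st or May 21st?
May 21st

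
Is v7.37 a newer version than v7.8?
Yes. Version numbers are compared segment by segment as integers, not as decimals: minor version 37 > 8, so v7.37 > v7.8 (even though the decimal 7.37 < 7.8).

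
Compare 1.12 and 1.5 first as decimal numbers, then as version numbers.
As decimals: 1.12 < 1.5. As versions: v1.12 > v1.5 (minor version 12 > 5).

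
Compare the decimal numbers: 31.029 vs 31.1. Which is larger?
31.1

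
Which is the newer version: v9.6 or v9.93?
v9.93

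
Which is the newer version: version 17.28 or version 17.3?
version 17.28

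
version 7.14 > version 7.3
True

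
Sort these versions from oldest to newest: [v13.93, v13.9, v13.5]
[v13.5, v13.9, v13.93]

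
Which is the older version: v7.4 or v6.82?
v6.82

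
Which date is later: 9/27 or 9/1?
9/27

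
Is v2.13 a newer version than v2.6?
Yes. Version numbers are compared segment by segment as integers, not as decimals: minor version 13 > 6, so v2.13 > v2.6 (even though the decimal 2.13 < 2.6).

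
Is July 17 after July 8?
Yes. Day 17 comes after day 8 in July — this is a date comparison, not a decimal one (the decimal 7.17 would be smaller than 7.8).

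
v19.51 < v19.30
False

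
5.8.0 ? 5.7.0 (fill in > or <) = >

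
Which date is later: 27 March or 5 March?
27 March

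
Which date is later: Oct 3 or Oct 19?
Oct 19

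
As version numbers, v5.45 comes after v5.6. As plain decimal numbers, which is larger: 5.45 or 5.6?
5.6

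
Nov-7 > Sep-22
True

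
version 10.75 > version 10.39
True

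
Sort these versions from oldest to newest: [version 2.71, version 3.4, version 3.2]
[version 2.71, version 3.2, version 3.4]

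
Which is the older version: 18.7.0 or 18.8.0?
18.7.0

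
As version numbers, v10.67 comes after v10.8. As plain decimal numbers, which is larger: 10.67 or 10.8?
10.8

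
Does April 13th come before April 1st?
No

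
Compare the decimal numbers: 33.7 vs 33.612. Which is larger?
33.7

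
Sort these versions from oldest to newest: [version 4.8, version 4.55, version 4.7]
[version 4.7, version 4.8, version 4.55]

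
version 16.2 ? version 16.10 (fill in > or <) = <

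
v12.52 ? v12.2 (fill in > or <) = >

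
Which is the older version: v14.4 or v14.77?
v14.4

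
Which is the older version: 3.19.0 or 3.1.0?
3.1.0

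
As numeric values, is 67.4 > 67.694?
False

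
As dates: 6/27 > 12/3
False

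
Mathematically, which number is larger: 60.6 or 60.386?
60.6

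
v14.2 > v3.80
True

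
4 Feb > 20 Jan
True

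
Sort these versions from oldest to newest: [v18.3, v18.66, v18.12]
[v18.3, v18.12, v18.66]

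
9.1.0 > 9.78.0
False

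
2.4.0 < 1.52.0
False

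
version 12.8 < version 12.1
False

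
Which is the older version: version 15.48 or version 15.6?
version 15.6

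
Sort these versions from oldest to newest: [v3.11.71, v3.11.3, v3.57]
[v3.11.3, v3.11.71, v3.57]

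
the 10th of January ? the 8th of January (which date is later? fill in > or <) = >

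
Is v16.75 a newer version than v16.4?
Yes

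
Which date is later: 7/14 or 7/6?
7/14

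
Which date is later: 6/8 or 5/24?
6/8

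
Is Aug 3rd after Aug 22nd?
No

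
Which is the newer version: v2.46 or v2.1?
v2.46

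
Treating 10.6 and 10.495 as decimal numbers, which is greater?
10.6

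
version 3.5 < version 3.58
True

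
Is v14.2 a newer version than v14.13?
No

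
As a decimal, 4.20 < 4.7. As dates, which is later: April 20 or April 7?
April 20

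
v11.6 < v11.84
True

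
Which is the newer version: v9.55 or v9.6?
v9.55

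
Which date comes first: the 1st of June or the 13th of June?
the 1st of June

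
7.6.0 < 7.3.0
False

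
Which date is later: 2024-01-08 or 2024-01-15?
2024-01-15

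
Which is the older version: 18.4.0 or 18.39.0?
18.4.0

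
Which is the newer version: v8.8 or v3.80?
v8.8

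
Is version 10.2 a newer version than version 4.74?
Yes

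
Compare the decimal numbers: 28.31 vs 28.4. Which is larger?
28.4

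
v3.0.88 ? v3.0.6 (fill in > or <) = >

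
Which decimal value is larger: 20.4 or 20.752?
20.752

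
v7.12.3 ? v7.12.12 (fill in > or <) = <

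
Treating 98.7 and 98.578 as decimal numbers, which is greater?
98.7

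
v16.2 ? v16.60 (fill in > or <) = <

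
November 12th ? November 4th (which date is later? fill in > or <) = >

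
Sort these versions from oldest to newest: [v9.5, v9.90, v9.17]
[v9.5, v9.17, v9.90]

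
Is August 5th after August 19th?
No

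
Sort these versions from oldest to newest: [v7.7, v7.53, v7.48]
[v7.7, v7.48, v7.53]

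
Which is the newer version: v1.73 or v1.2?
v1.73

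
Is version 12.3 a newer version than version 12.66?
No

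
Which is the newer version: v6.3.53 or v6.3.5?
v6.3.53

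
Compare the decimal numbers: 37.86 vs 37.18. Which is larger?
37.86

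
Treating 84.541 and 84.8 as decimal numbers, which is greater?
84.8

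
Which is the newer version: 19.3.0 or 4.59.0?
19.3.0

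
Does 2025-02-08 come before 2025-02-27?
Yes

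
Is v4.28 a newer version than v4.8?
Yes. Version numbers are compared segment by segment as integers, not as decimals: minor version 28 > 8, so v4.28 > v4.8 (even though the decimal 4.28 < 4.8).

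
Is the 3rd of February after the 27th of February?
No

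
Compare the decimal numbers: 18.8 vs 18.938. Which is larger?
18.938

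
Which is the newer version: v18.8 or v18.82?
v18.82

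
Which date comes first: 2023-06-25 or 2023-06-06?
2023-06-06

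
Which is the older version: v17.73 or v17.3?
v17.3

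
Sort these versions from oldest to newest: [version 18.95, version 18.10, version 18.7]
[version 18.7, version 18.10, version 18.95]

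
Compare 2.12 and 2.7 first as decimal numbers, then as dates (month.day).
As decimals: 2.12 < 2.7. As dates: 2/12 is later than 2/7 (day 12 > day 7).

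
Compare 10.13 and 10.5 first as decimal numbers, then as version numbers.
As decimals: 10.13 < 10.5. As versions: v10.13 > v10.5 (minor version 13 > 5).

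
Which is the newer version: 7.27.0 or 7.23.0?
7.27.0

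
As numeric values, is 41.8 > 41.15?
True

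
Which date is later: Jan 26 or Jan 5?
Jan 26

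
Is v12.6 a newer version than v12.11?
No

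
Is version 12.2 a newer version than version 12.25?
No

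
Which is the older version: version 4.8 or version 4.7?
version 4.7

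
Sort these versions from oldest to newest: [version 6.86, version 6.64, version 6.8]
[version 6.8, version 6.64, version 6.86]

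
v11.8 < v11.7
False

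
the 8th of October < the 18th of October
True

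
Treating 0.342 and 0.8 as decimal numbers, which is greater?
0.8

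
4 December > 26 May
True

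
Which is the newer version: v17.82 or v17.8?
v17.82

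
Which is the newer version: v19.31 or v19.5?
v19.31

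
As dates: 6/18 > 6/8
True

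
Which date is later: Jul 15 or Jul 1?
Jul 15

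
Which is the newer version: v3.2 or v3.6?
v3.6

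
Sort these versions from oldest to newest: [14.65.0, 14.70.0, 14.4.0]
[14.4.0, 14.65.0, 14.70.0]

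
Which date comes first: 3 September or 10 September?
3 September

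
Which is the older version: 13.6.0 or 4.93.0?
4.93.0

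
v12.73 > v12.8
True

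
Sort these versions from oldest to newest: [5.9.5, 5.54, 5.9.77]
[5.9.5, 5.9.77, 5.54]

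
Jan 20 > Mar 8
False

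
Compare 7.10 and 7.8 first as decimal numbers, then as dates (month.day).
As decimals: 7.10 < 7.8. As dates: 7/10 is later than 7/8 (day 10 > day 8).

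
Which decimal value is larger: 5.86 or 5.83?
5.86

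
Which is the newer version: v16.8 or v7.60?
v16.8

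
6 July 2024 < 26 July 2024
True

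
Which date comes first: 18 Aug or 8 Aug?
8 Aug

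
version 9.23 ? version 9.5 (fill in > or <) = >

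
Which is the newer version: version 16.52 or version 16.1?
version 16.52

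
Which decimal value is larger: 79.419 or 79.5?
79.5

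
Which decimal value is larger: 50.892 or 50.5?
50.892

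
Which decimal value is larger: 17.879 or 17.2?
17.879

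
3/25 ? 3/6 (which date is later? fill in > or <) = >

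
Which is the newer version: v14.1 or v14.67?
v14.67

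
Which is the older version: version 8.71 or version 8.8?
version 8.8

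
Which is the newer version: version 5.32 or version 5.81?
version 5.81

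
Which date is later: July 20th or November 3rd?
November 3rd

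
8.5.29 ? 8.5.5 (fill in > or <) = >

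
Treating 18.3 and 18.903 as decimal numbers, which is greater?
18.903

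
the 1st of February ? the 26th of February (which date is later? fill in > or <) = <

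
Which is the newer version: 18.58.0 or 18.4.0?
18.58.0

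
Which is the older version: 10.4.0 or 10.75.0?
10.4.0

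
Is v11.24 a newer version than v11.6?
Yes. Version numbers are compared segment by segment as integers, not as decimals: minor version 24 > 6, so v11.24 > v11.6 (even though the decimal 11.24 < 11.6).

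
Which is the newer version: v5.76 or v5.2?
v5.76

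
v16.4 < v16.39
True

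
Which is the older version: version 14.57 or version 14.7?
version 14.7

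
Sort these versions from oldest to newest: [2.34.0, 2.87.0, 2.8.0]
[2.8.0, 2.34.0, 2.87.0]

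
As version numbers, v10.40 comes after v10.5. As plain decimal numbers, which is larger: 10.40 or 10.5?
10.5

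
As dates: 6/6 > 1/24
True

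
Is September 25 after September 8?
Yes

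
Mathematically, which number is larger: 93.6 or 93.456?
93.6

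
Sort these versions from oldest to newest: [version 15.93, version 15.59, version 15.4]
[version 15.4, version 15.59, version 15.93]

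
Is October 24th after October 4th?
Yes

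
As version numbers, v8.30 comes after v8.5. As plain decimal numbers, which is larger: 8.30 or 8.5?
8.5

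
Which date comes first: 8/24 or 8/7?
8/7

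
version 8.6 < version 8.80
True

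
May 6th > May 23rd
False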